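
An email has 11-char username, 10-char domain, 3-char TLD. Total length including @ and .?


An email address has format: username@domain.tld
Username length: 11
'@' character: 1
Domain length: 10
'.' character: 1
TLD length: 3
Total = 11 + 1 + 10 + 1 + 3 = 26

26


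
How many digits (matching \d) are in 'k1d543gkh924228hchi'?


\d matches any digit 0-9.
Scanning 'k1d543gkh924228hchi':
  pos 1: '1' -> DIGIT
  pos 3: '5' -> DIGIT
  pos 4: '4' -> DIGIT
  pos 5: '3' -> DIGIT
  pos 9: '9' -> DIGIT
  pos 10: '2' -> DIGIT
  pos 11: '4' -> DIGIT
  pos 12: '2' -> DIGIT
  pos 13: '2' -> DIGIT
  pos 14: '8' -> DIGIT
Digits found: ['1', '5', '4', '3', '9', '2', '4', '2', '2', '8']
Total: 10

10


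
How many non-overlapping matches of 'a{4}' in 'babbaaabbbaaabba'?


Pattern 'a{4}' matches exactly 4 consecutive a's (greedy, non-overlapping).
String: 'babbaaabbbaaabba'
Scanning for runs of a's:
  Run at pos 1: 'a' (length 1) -> 0 match(es)
  Run at pos 4: 'aaa' (length 3) -> 0 match(es)
  Run at pos 10: 'aaa' (length 3) -> 0 match(es)
  Run at pos 15: 'a' (length 1) -> 0 match(es)
Matches found: []
Total: 0

0


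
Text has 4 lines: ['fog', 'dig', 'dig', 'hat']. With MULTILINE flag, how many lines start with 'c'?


With MULTILINE flag, ^ matches the start of each line.
Lines: ['fog', 'dig', 'dig', 'hat']
Checking which lines start with 'c':
  Line 1: 'fog' -> no
  Line 2: 'dig' -> no
  Line 3: 'dig' -> no
  Line 4: 'hat' -> no
Matching lines: []
Count: 0

0


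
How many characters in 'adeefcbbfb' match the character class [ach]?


Character class [ach] matches any of: {a, c, h}
Scanning string 'adeefcbbfb' character by character:
  pos 0: 'a' -> MATCH
  pos 1: 'd' -> no
  pos 2: 'e' -> no
  pos 3: 'e' -> no
  pos 4: 'f' -> no
  pos 5: 'c' -> MATCH
  pos 6: 'b' -> no
  pos 7: 'b' -> no
  pos 8: 'f' -> no
  pos 9: 'b' -> no
Total matches: 2

2


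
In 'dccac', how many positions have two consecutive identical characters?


Looking for consecutive identical characters in 'dccac':
  pos 0-1: 'd' vs 'c' -> different
  pos 1-2: 'c' vs 'c' -> MATCH ('cc')
  pos 2-3: 'c' vs 'a' -> different
  pos 3-4: 'a' vs 'c' -> different
Consecutive identical pairs: ['cc']
Count: 1

1


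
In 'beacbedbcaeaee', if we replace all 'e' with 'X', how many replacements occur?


re.sub('e', 'X', text) replaces every occurrence of 'e' with 'X'.
Text: 'beacbedbcaeaee'
Scanning for 'e':
  pos 1: 'e' -> replacement #1
  pos 5: 'e' -> replacement #2
  pos 10: 'e' -> replacement #3
  pos 12: 'e' -> replacement #4
  pos 13: 'e' -> replacement #5
Total replacements: 5

5


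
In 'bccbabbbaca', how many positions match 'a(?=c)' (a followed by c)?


Lookahead 'a(?=c)' matches 'a' only when followed by 'c'.
String: 'bccbabbbaca'
Checking each position where char is 'a':
  pos 4: 'a' -> no (next='b')
  pos 8: 'a' -> MATCH (next='c')
Matching positions: [8]
Count: 1

1


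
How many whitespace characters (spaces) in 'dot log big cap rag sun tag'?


\s matches whitespace characters (spaces, tabs, etc.).
Text: 'dot log big cap rag sun tag'
This text has 7 words separated by spaces.
Number of spaces = number of words - 1 = 7 - 1 = 6

6


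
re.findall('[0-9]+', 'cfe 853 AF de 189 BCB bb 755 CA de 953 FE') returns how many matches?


Pattern '[0-9]+' finds one or more digits.
Text: 'cfe 853 AF de 189 BCB bb 755 CA de 953 FE'
Scanning for matches:
  Match 1: '853'
  Match 2: '189'
  Match 3: '755'
  Match 4: '953'
Total matches: 4

4


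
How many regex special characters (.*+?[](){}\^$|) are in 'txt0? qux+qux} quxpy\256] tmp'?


Regex special characters are: . * + ? [ ] ( ) { } \ ^ $ |
Scanning 'txt0? qux+qux} quxpy\256] tmp':
  pos 4: '?' -> SPECIAL
  pos 9: '+' -> SPECIAL
  pos 13: '}' -> SPECIAL
  pos 20: '\' -> SPECIAL
  pos 24: ']' -> SPECIAL
Special chars found: ['?', '+', '}', '\\', ']']
Total: 5

5


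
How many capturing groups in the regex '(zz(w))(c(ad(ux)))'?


To count capturing groups, count each '(' that starts a group.
Pattern: '(zz(w))(c(ad(ux)))'
Walking through the pattern:
  Position 0: '(' -> group #1
  Position 3: '(' -> group #2
  Position 7: '(' -> group #3
  Position 9: '(' -> group #4
  Position 12: '(' -> group #5
Total capturing groups: 5

5


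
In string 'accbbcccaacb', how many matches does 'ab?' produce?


Pattern 'ab?' matches 'a' optionally followed by 'b'.
String: 'accbbcccaacb'
Scanning left to right for 'a' then checking next char:
  Match 1: 'a' (a not followed by b)
  Match 2: 'a' (a not followed by b)
  Match 3: 'a' (a not followed by b)
Total matches: 3

3


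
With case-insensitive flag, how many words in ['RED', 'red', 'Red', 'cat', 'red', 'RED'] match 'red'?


Case-insensitive matching: compare each word's lowercase form to 'red'.
  'RED' -> lower='red' -> MATCH
  'red' -> lower='red' -> MATCH
  'Red' -> lower='red' -> MATCH
  'cat' -> lower='cat' -> no
  'red' -> lower='red' -> MATCH
  'RED' -> lower='red' -> MATCH
Matches: ['RED', 'red', 'Red', 'red', 'RED']
Count: 5

5


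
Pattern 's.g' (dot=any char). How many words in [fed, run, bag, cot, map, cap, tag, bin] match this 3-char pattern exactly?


Pattern 's.g' means: starts with 's', any single char, ends with 'g'.
Checking each word (must be exactly 3 chars):
  'fed' (len=3): no
  'run' (len=3): no
  'bag' (len=3): no
  'cot' (len=3): no
  'map' (len=3): no
  'cap' (len=3): no
  'tag' (len=3): no
  'bin' (len=3): no
Matching words: []
Total: 0

0


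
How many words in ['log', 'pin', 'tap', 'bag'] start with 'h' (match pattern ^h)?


Pattern ^h anchors to start of word. Check which words begin with 'h':
  'log' -> no
  'pin' -> no
  'tap' -> no
  'bag' -> no
Matching words: []
Count: 0

0


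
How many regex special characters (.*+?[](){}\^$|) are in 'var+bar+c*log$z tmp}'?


Regex special characters are: . * + ? [ ] ( ) { } \ ^ $ |
Scanning 'var+bar+c*log$z tmp}':
  pos 3: '+' -> SPECIAL
  pos 7: '+' -> SPECIAL
  pos 9: '*' -> SPECIAL
  pos 13: '$' -> SPECIAL
  pos 19: '}' -> SPECIAL
Special chars found: ['+', '+', '*', '$', '}']
Total: 5

5


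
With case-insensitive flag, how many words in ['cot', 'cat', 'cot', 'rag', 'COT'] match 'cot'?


Case-insensitive matching: compare each word's lowercase form to 'cot'.
  'cot' -> lower='cot' -> MATCH
  'cat' -> lower='cat' -> no
  'cot' -> lower='cot' -> MATCH
  'rag' -> lower='rag' -> no
  'COT' -> lower='cot' -> MATCH
Matches: ['cot', 'cot', 'COT']
Count: 3

3


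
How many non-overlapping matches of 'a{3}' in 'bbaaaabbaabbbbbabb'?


Pattern 'a{3}' matches exactly 3 consecutive a's (greedy, non-overlapping).
String: 'bbaaaabbaabbbbbabb'
Scanning for runs of a's:
  Run at pos 2: 'aaaa' (length 4) -> 1 match(es)
  Run at pos 8: 'aa' (length 2) -> 0 match(es)
  Run at pos 15: 'a' (length 1) -> 0 match(es)
Matches found: ['aaa']
Total: 1

1


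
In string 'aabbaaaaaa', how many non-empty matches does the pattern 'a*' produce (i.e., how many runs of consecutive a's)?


Pattern 'a*' matches zero or more a's. We want non-empty runs of consecutive a's.
String: 'aabbaaaaaa'
Walking through the string to find runs of a's:
  Run 1: positions 0-1 -> 'aa'
  Run 2: positions 4-9 -> 'aaaaaa'
Non-empty runs found: ['aa', 'aaaaaa']
Count: 2

2


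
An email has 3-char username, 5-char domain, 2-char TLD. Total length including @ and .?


An email address has format: username@domain.tld
Username length: 3
'@' character: 1
Domain length: 5
'.' character: 1
TLD length: 2
Total = 3 + 1 + 5 + 1 + 2 = 12

12


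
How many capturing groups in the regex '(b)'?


To count capturing groups, count each '(' that starts a group.
Pattern: '(b)'
Walking through the pattern:
  Position 0: '(' -> group #1
Total capturing groups: 1

1


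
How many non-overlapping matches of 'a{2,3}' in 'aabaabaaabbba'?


Pattern 'a{2,3}' matches between 2 and 3 consecutive a's (greedy).
String: 'aabaabaaabbba'
Finding runs of a's and applying greedy matching:
  Run at pos 0: 'aa' (length 2)
  Run at pos 3: 'aa' (length 2)
  Run at pos 6: 'aaa' (length 3)
  Run at pos 12: 'a' (length 1)
Matches: ['aa', 'aa', 'aaa']
Count: 3

3


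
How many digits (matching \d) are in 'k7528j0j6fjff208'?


\d matches any digit 0-9.
Scanning 'k7528j0j6fjff208':
  pos 1: '7' -> DIGIT
  pos 2: '5' -> DIGIT
  pos 3: '2' -> DIGIT
  pos 4: '8' -> DIGIT
  pos 6: '0' -> DIGIT
  pos 8: '6' -> DIGIT
  pos 13: '2' -> DIGIT
  pos 14: '0' -> DIGIT
  pos 15: '8' -> DIGIT
Digits found: ['7', '5', '2', '8', '0', '6', '2', '0', '8']
Total: 9

9


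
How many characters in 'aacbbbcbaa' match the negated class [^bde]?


Negated class [^bde] matches any char NOT in {b, d, e}
Scanning 'aacbbbcbaa':
  pos 0: 'a' -> MATCH
  pos 1: 'a' -> MATCH
  pos 2: 'c' -> MATCH
  pos 3: 'b' -> no (excluded)
  pos 4: 'b' -> no (excluded)
  pos 5: 'b' -> no (excluded)
  pos 6: 'c' -> MATCH
  pos 7: 'b' -> no (excluded)
  pos 8: 'a' -> MATCH
  pos 9: 'a' -> MATCH
Total matches: 6

6


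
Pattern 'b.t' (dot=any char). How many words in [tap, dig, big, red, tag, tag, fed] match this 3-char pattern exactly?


Pattern 'b.t' means: starts with 'b', any single char, ends with 't'.
Checking each word (must be exactly 3 chars):
  'tap' (len=3): no
  'dig' (len=3): no
  'big' (len=3): no
  'red' (len=3): no
  'tag' (len=3): no
  'tag' (len=3): no
  'fed' (len=3): no
Matching words: []
Total: 0

0


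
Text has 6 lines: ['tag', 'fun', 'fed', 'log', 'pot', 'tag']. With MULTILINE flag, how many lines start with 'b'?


With MULTILINE flag, ^ matches the start of each line.
Lines: ['tag', 'fun', 'fed', 'log', 'pot', 'tag']
Checking which lines start with 'b':
  Line 1: 'tag' -> no
  Line 2: 'fun' -> no
  Line 3: 'fed' -> no
  Line 4: 'log' -> no
  Line 5: 'pot' -> no
  Line 6: 'tag' -> no
Matching lines: []
Count: 0

0


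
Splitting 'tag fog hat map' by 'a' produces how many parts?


Splitting by 'a' breaks the string at each occurrence of the separator.
Text: 'tag fog hat map'
Parts after split:
  Part 1: 't'
  Part 2: 'g fog h'
  Part 3: 't m'
  Part 4: 'p'
Total parts: 4

4


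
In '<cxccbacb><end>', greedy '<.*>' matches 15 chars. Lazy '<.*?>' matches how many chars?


Greedy '<.*>' tries to match as MUCH as possible.
Lazy '<.*?>' tries to match as LITTLE as possible.

String: '<cxccbacb><end>'
Greedy '<.*>' starts at first '<' and extends to the LAST '>': '<cxccbacb><end>' (15 chars)
Lazy '<.*?>' starts at first '<' and stops at the FIRST '>': '<cxccbacb>' (10 chars)

10


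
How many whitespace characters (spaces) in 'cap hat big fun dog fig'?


\s matches whitespace characters (spaces, tabs, etc.).
Text: 'cap hat big fun dog fig'
This text has 6 words separated by spaces.
Number of spaces = number of words - 1 = 6 - 1 = 5

5


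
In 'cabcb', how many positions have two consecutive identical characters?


Looking for consecutive identical characters in 'cabcb':
  pos 0-1: 'c' vs 'a' -> different
  pos 1-2: 'a' vs 'b' -> different
  pos 2-3: 'b' vs 'c' -> different
  pos 3-4: 'c' vs 'b' -> different
Consecutive identical pairs: []
Count: 0

0


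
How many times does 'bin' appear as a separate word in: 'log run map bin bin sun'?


Scanning each word for exact match 'bin':
  Word 1: 'log' -> no
  Word 2: 'run' -> no
  Word 3: 'map' -> no
  Word 4: 'bin' -> MATCH
  Word 5: 'bin' -> MATCH
  Word 6: 'sun' -> no
Total matches: 2

2


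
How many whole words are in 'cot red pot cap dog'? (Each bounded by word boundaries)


Word boundaries (\b) mark the start/end of each word.
Text: 'cot red pot cap dog'
Splitting by whitespace:
  Word 1: 'cot'
  Word 2: 'red'
  Word 3: 'pot'
  Word 4: 'cap'
  Word 5: 'dog'
Total whole words: 5

5


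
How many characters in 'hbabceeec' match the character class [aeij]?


Character class [aeij] matches any of: {a, e, i, j}
Scanning string 'hbabceeec' character by character:
  pos 0: 'h' -> no
  pos 1: 'b' -> no
  pos 2: 'a' -> MATCH
  pos 3: 'b' -> no
  pos 4: 'c' -> no
  pos 5: 'e' -> MATCH
  pos 6: 'e' -> MATCH
  pos 7: 'e' -> MATCH
  pos 8: 'c' -> no
Total matches: 4

4


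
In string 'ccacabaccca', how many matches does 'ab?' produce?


Pattern 'ab?' matches 'a' optionally followed by 'b'.
String: 'ccacabaccca'
Scanning left to right for 'a' then checking next char:
  Match 1: 'a' (a not followed by b)
  Match 2: 'ab' (a followed by b)
  Match 3: 'a' (a not followed by b)
  Match 4: 'a' (a not followed by b)
Total matches: 4

4


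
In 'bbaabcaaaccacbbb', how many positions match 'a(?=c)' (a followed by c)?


Lookahead 'a(?=c)' matches 'a' only when followed by 'c'.
String: 'bbaabcaaaccacbbb'
Checking each position where char is 'a':
  pos 2: 'a' -> no (next='a')
  pos 3: 'a' -> no (next='b')
  pos 6: 'a' -> no (next='a')
  pos 7: 'a' -> no (next='a')
  pos 8: 'a' -> MATCH (next='c')
  pos 11: 'a' -> MATCH (next='c')
Matching positions: [8, 11]
Count: 2

2


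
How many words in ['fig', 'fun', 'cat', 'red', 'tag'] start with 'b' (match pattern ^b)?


Pattern ^b anchors to start of word. Check which words begin with 'b':
  'fig' -> no
  'fun' -> no
  'cat' -> no
  'red' -> no
  'tag' -> no
Matching words: []
Count: 0

0


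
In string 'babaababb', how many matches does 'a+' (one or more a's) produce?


Pattern 'a+' matches one or more consecutive a's.
String: 'babaababb'
Scanning for runs of a:
  Match 1: 'a' (length 1)
  Match 2: 'aa' (length 2)
  Match 3: 'a' (length 1)
Total matches: 3

3


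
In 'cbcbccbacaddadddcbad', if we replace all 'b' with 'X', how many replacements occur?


re.sub('b', 'X', text) replaces every occurrence of 'b' with 'X'.
Text: 'cbcbccbacaddadddcbad'
Scanning for 'b':
  pos 1: 'b' -> replacement #1
  pos 3: 'b' -> replacement #2
  pos 6: 'b' -> replacement #3
  pos 17: 'b' -> replacement #4
Total replacements: 4

4


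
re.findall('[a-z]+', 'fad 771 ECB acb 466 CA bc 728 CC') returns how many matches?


Pattern '[a-z]+' finds one or more lowercase letters.
Text: 'fad 771 ECB acb 466 CA bc 728 CC'
Scanning for matches:
  Match 1: 'fad'
  Match 2: 'acb'
  Match 3: 'bc'
Total matches: 3

3


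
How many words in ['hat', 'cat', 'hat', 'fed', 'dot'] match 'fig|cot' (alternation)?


Alternation 'fig|cot' matches either 'fig' or 'cot'.
Checking each word:
  'hat' -> no
  'cat' -> no
  'hat' -> no
  'fed' -> no
  'dot' -> no
Matches: []
Count: 0

0


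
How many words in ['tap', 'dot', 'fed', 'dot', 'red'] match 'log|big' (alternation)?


Alternation 'log|big' matches either 'log' or 'big'.
Checking each word:
  'tap' -> no
  'dot' -> no
  'fed' -> no
  'dot' -> no
  'red' -> no
Matches: []
Count: 0

0


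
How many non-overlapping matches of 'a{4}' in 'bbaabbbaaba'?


Pattern 'a{4}' matches exactly 4 consecutive a's (greedy, non-overlapping).
String: 'bbaabbbaaba'
Scanning for runs of a's:
  Run at pos 2: 'aa' (length 2) -> 0 match(es)
  Run at pos 7: 'aa' (length 2) -> 0 match(es)
  Run at pos 10: 'a' (length 1) -> 0 match(es)
Matches found: []
Total: 0

0


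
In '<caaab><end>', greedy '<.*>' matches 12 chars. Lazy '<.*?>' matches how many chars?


Greedy '<.*>' tries to match as MUCH as possible.
Lazy '<.*?>' tries to match as LITTLE as possible.

String: '<caaab><end>'
Greedy '<.*>' starts at first '<' and extends to the LAST '>': '<caaab><end>' (12 chars)
Lazy '<.*?>' starts at first '<' and stops at the FIRST '>': '<caaab>' (7 chars)

7


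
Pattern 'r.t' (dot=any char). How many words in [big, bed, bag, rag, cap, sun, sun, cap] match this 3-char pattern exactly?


Pattern 'r.t' means: starts with 'r', any single char, ends with 't'.
Checking each word (must be exactly 3 chars):
  'big' (len=3): no
  'bed' (len=3): no
  'bag' (len=3): no
  'rag' (len=3): no
  'cap' (len=3): no
  'sun' (len=3): no
  'sun' (len=3): no
  'cap' (len=3): no
Matching words: []
Total: 0

0


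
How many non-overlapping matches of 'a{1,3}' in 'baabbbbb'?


Pattern 'a{1,3}' matches between 1 and 3 consecutive a's (greedy).
String: 'baabbbbb'
Finding runs of a's and applying greedy matching:
  Run at pos 1: 'aa' (length 2)
Matches: ['aa']
Count: 1

1


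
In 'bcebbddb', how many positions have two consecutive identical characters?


Looking for consecutive identical characters in 'bcebbddb':
  pos 0-1: 'b' vs 'c' -> different
  pos 1-2: 'c' vs 'e' -> different
  pos 2-3: 'e' vs 'b' -> different
  pos 3-4: 'b' vs 'b' -> MATCH ('bb')
  pos 4-5: 'b' vs 'd' -> different
  pos 5-6: 'd' vs 'd' -> MATCH ('dd')
  pos 6-7: 'd' vs 'b' -> different
Consecutive identical pairs: ['bb', 'dd']
Count: 2

2


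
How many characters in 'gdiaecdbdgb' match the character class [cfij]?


Character class [cfij] matches any of: {c, f, i, j}
Scanning string 'gdiaecdbdgb' character by character:
  pos 0: 'g' -> no
  pos 1: 'd' -> no
  pos 2: 'i' -> MATCH
  pos 3: 'a' -> no
  pos 4: 'e' -> no
  pos 5: 'c' -> MATCH
  pos 6: 'd' -> no
  pos 7: 'b' -> no
  pos 8: 'd' -> no
  pos 9: 'g' -> no
  pos 10: 'b' -> no
Total matches: 2

2


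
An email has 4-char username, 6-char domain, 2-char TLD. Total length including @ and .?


An email address has format: username@domain.tld
Username length: 4
'@' character: 1
Domain length: 6
'.' character: 1
TLD length: 2
Total = 4 + 1 + 6 + 1 + 2 = 14

14


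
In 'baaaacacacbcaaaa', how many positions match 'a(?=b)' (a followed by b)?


Lookahead 'a(?=b)' matches 'a' only when followed by 'b'.
String: 'baaaacacacbcaaaa'
Checking each position where char is 'a':
  pos 1: 'a' -> no (next='a')
  pos 2: 'a' -> no (next='a')
  pos 3: 'a' -> no (next='a')
  pos 4: 'a' -> no (next='c')
  pos 6: 'a' -> no (next='c')
  pos 8: 'a' -> no (next='c')
  pos 12: 'a' -> no (next='a')
  pos 13: 'a' -> no (next='a')
  pos 14: 'a' -> no (next='a')
Matching positions: []
Count: 0

0


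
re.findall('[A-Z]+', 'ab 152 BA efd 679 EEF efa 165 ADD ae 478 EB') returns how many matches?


Pattern '[A-Z]+' finds one or more uppercase letters.
Text: 'ab 152 BA efd 679 EEF efa 165 ADD ae 478 EB'
Scanning for matches:
  Match 1: 'BA'
  Match 2: 'EEF'
  Match 3: 'ADD'
  Match 4: 'EB'
Total matches: 4

4


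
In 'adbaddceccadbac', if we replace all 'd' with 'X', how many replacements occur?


re.sub('d', 'X', text) replaces every occurrence of 'd' with 'X'.
Text: 'adbaddceccadbac'
Scanning for 'd':
  pos 1: 'd' -> replacement #1
  pos 4: 'd' -> replacement #2
  pos 5: 'd' -> replacement #3
  pos 11: 'd' -> replacement #4
Total replacements: 4

4


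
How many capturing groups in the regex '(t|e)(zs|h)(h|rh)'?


To count capturing groups, count each '(' that starts a group.
Pattern: '(t|e)(zs|h)(h|rh)'
Walking through the pattern:
  Position 0: '(' -> group #1
  Position 5: '(' -> group #2
  Position 11: '(' -> group #3
Total capturing groups: 3

3


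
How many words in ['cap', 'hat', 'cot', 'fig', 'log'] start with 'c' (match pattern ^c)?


Pattern ^c anchors to start of word. Check which words begin with 'c':
  'cap' -> MATCH (starts with 'c')
  'hat' -> no
  'cot' -> MATCH (starts with 'c')
  'fig' -> no
  'log' -> no
Matching words: ['cap', 'cot']
Count: 2

2


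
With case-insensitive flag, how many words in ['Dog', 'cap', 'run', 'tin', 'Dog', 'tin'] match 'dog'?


Case-insensitive matching: compare each word's lowercase form to 'dog'.
  'Dog' -> lower='dog' -> MATCH
  'cap' -> lower='cap' -> no
  'run' -> lower='run' -> no
  'tin' -> lower='tin' -> no
  'Dog' -> lower='dog' -> MATCH
  'tin' -> lower='tin' -> no
Matches: ['Dog', 'Dog']
Count: 2

2


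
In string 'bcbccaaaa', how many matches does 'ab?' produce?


Pattern 'ab?' matches 'a' optionally followed by 'b'.
String: 'bcbccaaaa'
Scanning left to right for 'a' then checking next char:
  Match 1: 'a' (a not followed by b)
  Match 2: 'a' (a not followed by b)
  Match 3: 'a' (a not followed by b)
  Match 4: 'a' (a not followed by b)
Total matches: 4

4


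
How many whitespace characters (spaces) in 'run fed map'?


\s matches whitespace characters (spaces, tabs, etc.).
Text: 'run fed map'
This text has 3 words separated by spaces.
Number of spaces = number of words - 1 = 3 - 1 = 2

2


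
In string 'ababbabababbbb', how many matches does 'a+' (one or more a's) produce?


Pattern 'a+' matches one or more consecutive a's.
String: 'ababbabababbbb'
Scanning for runs of a:
  Match 1: 'a' (length 1)
  Match 2: 'a' (length 1)
  Match 3: 'a' (length 1)
  Match 4: 'a' (length 1)
  Match 5: 'a' (length 1)
Total matches: 5

5


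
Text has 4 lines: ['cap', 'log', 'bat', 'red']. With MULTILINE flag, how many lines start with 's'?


With MULTILINE flag, ^ matches the start of each line.
Lines: ['cap', 'log', 'bat', 'red']
Checking which lines start with 's':
  Line 1: 'cap' -> no
  Line 2: 'log' -> no
  Line 3: 'bat' -> no
  Line 4: 'red' -> no
Matching lines: []
Count: 0

0


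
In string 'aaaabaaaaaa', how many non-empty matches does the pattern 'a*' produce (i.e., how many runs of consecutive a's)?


Pattern 'a*' matches zero or more a's. We want non-empty runs of consecutive a's.
String: 'aaaabaaaaaa'
Walking through the string to find runs of a's:
  Run 1: positions 0-3 -> 'aaaa'
  Run 2: positions 5-10 -> 'aaaaaa'
Non-empty runs found: ['aaaa', 'aaaaaa']
Count: 2

2


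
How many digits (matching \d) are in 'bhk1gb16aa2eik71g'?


\d matches any digit 0-9.
Scanning 'bhk1gb16aa2eik71g':
  pos 3: '1' -> DIGIT
  pos 6: '1' -> DIGIT
  pos 7: '6' -> DIGIT
  pos 10: '2' -> DIGIT
  pos 14: '7' -> DIGIT
  pos 15: '1' -> DIGIT
Digits found: ['1', '1', '6', '2', '7', '1']
Total: 6

6


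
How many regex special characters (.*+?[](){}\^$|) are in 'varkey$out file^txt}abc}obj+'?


Regex special characters are: . * + ? [ ] ( ) { } \ ^ $ |
Scanning 'varkey$out file^txt}abc}obj+':
  pos 6: '$' -> SPECIAL
  pos 15: '^' -> SPECIAL
  pos 19: '}' -> SPECIAL
  pos 23: '}' -> SPECIAL
  pos 27: '+' -> SPECIAL
Special chars found: ['$', '^', '}', '}', '+']
Total: 5

5


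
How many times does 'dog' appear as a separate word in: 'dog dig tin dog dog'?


Scanning each word for exact match 'dog':
  Word 1: 'dog' -> MATCH
  Word 2: 'dig' -> no
  Word 3: 'tin' -> no
  Word 4: 'dog' -> MATCH
  Word 5: 'dog' -> MATCH
Total matches: 3

3


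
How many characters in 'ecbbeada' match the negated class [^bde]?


Negated class [^bde] matches any char NOT in {b, d, e}
Scanning 'ecbbeada':
  pos 0: 'e' -> no (excluded)
  pos 1: 'c' -> MATCH
  pos 2: 'b' -> no (excluded)
  pos 3: 'b' -> no (excluded)
  pos 4: 'e' -> no (excluded)
  pos 5: 'a' -> MATCH
  pos 6: 'd' -> no (excluded)
  pos 7: 'a' -> MATCH
Total matches: 3

3


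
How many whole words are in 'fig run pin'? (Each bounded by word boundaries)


Word boundaries (\b) mark the start/end of each word.
Text: 'fig run pin'
Splitting by whitespace:
  Word 1: 'fig'
  Word 2: 'run'
  Word 3: 'pin'
Total whole words: 3

3


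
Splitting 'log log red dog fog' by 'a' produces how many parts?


Splitting by 'a' breaks the string at each occurrence of the separator.
Text: 'log log red dog fog'
Parts after split:
  Part 1: 'log log red dog fog'
Total parts: 1

1


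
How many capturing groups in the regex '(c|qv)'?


To count capturing groups, count each '(' that starts a group.
Pattern: '(c|qv)'
Walking through the pattern:
  Position 0: '(' -> group #1
Total capturing groups: 1

1


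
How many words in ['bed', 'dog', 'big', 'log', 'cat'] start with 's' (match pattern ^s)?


Pattern ^s anchors to start of word. Check which words begin with 's':
  'bed' -> no
  'dog' -> no
  'big' -> no
  'log' -> no
  'cat' -> no
Matching words: []
Count: 0

0


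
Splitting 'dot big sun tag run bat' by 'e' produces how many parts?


Splitting by 'e' breaks the string at each occurrence of the separator.
Text: 'dot big sun tag run bat'
Parts after split:
  Part 1: 'dot big sun tag run bat'
Total parts: 1

1


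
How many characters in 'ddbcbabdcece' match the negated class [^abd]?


Negated class [^abd] matches any char NOT in {a, b, d}
Scanning 'ddbcbabdcece':
  pos 0: 'd' -> no (excluded)
  pos 1: 'd' -> no (excluded)
  pos 2: 'b' -> no (excluded)
  pos 3: 'c' -> MATCH
  pos 4: 'b' -> no (excluded)
  pos 5: 'a' -> no (excluded)
  pos 6: 'b' -> no (excluded)
  pos 7: 'd' -> no (excluded)
  pos 8: 'c' -> MATCH
  pos 9: 'e' -> MATCH
  pos 10: 'c' -> MATCH
  pos 11: 'e' -> MATCH
Total matches: 5

5


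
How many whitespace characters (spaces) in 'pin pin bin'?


\s matches whitespace characters (spaces, tabs, etc.).
Text: 'pin pin bin'
This text has 3 words separated by spaces.
Number of spaces = number of words - 1 = 3 - 1 = 2

2


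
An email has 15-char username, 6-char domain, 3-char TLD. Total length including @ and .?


An email address has format: username@domain.tld
Username length: 15
'@' character: 1
Domain length: 6
'.' character: 1
TLD length: 3
Total = 15 + 1 + 6 + 1 + 3 = 26

26


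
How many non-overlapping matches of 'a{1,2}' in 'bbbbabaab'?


Pattern 'a{1,2}' matches between 1 and 2 consecutive a's (greedy).
String: 'bbbbabaab'
Finding runs of a's and applying greedy matching:
  Run at pos 4: 'a' (length 1)
  Run at pos 6: 'aa' (length 2)
Matches: ['a', 'aa']
Count: 2

2


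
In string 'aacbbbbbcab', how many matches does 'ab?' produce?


Pattern 'ab?' matches 'a' optionally followed by 'b'.
String: 'aacbbbbbcab'
Scanning left to right for 'a' then checking next char:
  Match 1: 'a' (a not followed by b)
  Match 2: 'a' (a not followed by b)
  Match 3: 'ab' (a followed by b)
Total matches: 3

3


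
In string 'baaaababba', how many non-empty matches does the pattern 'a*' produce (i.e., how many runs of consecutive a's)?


Pattern 'a*' matches zero or more a's. We want non-empty runs of consecutive a's.
String: 'baaaababba'
Walking through the string to find runs of a's:
  Run 1: positions 1-4 -> 'aaaa'
  Run 2: positions 6-6 -> 'a'
  Run 3: positions 9-9 -> 'a'
Non-empty runs found: ['aaaa', 'a', 'a']
Count: 3

3


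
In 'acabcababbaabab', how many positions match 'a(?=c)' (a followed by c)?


Lookahead 'a(?=c)' matches 'a' only when followed by 'c'.
String: 'acabcababbaabab'
Checking each position where char is 'a':
  pos 0: 'a' -> MATCH (next='c')
  pos 2: 'a' -> no (next='b')
  pos 5: 'a' -> no (next='b')
  pos 7: 'a' -> no (next='b')
  pos 10: 'a' -> no (next='a')
  pos 11: 'a' -> no (next='b')
  pos 13: 'a' -> no (next='b')
Matching positions: [0]
Count: 1

1


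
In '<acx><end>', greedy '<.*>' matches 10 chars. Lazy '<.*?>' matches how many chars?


Greedy '<.*>' tries to match as MUCH as possible.
Lazy '<.*?>' tries to match as LITTLE as possible.

String: '<acx><end>'
Greedy '<.*>' starts at first '<' and extends to the LAST '>': '<acx><end>' (10 chars)
Lazy '<.*?>' starts at first '<' and stops at the FIRST '>': '<acx>' (5 chars)

5


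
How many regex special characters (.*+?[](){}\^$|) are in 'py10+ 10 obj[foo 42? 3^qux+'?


Regex special characters are: . * + ? [ ] ( ) { } \ ^ $ |
Scanning 'py10+ 10 obj[foo 42? 3^qux+':
  pos 4: '+' -> SPECIAL
  pos 12: '[' -> SPECIAL
  pos 19: '?' -> SPECIAL
  pos 22: '^' -> SPECIAL
  pos 26: '+' -> SPECIAL
Special chars found: ['+', '[', '?', '^', '+']
Total: 5

5


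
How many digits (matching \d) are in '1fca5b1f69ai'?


\d matches any digit 0-9.
Scanning '1fca5b1f69ai':
  pos 0: '1' -> DIGIT
  pos 4: '5' -> DIGIT
  pos 6: '1' -> DIGIT
  pos 8: '6' -> DIGIT
  pos 9: '9' -> DIGIT
Digits found: ['1', '5', '1', '6', '9']
Total: 5

5


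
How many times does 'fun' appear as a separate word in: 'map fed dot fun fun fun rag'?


Scanning each word for exact match 'fun':
  Word 1: 'map' -> no
  Word 2: 'fed' -> no
  Word 3: 'dot' -> no
  Word 4: 'fun' -> MATCH
  Word 5: 'fun' -> MATCH
  Word 6: 'fun' -> MATCH
  Word 7: 'rag' -> no
Total matches: 3

3


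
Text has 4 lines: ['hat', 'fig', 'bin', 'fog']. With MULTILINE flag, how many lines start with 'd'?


With MULTILINE flag, ^ matches the start of each line.
Lines: ['hat', 'fig', 'bin', 'fog']
Checking which lines start with 'd':
  Line 1: 'hat' -> no
  Line 2: 'fig' -> no
  Line 3: 'bin' -> no
  Line 4: 'fog' -> no
Matching lines: []
Count: 0

0


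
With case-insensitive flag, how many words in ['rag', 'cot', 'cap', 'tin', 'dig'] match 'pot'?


Case-insensitive matching: compare each word's lowercase form to 'pot'.
  'rag' -> lower='rag' -> no
  'cot' -> lower='cot' -> no
  'cap' -> lower='cap' -> no
  'tin' -> lower='tin' -> no
  'dig' -> lower='dig' -> no
Matches: []
Count: 0

0


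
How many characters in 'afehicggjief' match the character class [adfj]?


Character class [adfj] matches any of: {a, d, f, j}
Scanning string 'afehicggjief' character by character:
  pos 0: 'a' -> MATCH
  pos 1: 'f' -> MATCH
  pos 2: 'e' -> no
  pos 3: 'h' -> no
  pos 4: 'i' -> no
  pos 5: 'c' -> no
  pos 6: 'g' -> no
  pos 7: 'g' -> no
  pos 8: 'j' -> MATCH
  pos 9: 'i' -> no
  pos 10: 'e' -> no
  pos 11: 'f' -> MATCH
Total matches: 4

4


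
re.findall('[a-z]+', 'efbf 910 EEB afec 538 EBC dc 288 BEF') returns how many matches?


Pattern '[a-z]+' finds one or more lowercase letters.
Text: 'efbf 910 EEB afec 538 EBC dc 288 BEF'
Scanning for matches:
  Match 1: 'efbf'
  Match 2: 'afec'
  Match 3: 'dc'
Total matches: 3

3


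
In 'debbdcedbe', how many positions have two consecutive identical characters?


Looking for consecutive identical characters in 'debbdcedbe':
  pos 0-1: 'd' vs 'e' -> different
  pos 1-2: 'e' vs 'b' -> different
  pos 2-3: 'b' vs 'b' -> MATCH ('bb')
  pos 3-4: 'b' vs 'd' -> different
  pos 4-5: 'd' vs 'c' -> different
  pos 5-6: 'c' vs 'e' -> different
  pos 6-7: 'e' vs 'd' -> different
  pos 7-8: 'd' vs 'b' -> different
  pos 8-9: 'b' vs 'e' -> different
Consecutive identical pairs: ['bb']
Count: 1

1


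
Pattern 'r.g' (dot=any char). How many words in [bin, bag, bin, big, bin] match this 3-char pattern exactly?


Pattern 'r.g' means: starts with 'r', any single char, ends with 'g'.
Checking each word (must be exactly 3 chars):
  'bin' (len=3): no
  'bag' (len=3): no
  'bin' (len=3): no
  'big' (len=3): no
  'bin' (len=3): no
Matching words: []
Total: 0

0


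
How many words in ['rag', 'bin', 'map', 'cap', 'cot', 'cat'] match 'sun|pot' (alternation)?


Alternation 'sun|pot' matches either 'sun' or 'pot'.
Checking each word:
  'rag' -> no
  'bin' -> no
  'map' -> no
  'cap' -> no
  'cot' -> no
  'cat' -> no
Matches: []
Count: 0

0


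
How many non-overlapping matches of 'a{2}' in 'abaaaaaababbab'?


Pattern 'a{2}' matches exactly 2 consecutive a's (greedy, non-overlapping).
String: 'abaaaaaababbab'
Scanning for runs of a's:
  Run at pos 0: 'a' (length 1) -> 0 match(es)
  Run at pos 2: 'aaaaaa' (length 6) -> 3 match(es)
  Run at pos 9: 'a' (length 1) -> 0 match(es)
  Run at pos 12: 'a' (length 1) -> 0 match(es)
Matches found: ['aa', 'aa', 'aa']
Total: 3

3


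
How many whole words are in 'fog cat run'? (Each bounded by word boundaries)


Word boundaries (\b) mark the start/end of each word.
Text: 'fog cat run'
Splitting by whitespace:
  Word 1: 'fog'
  Word 2: 'cat'
  Word 3: 'run'
Total whole words: 3

3


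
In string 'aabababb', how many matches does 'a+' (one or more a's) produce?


Pattern 'a+' matches one or more consecutive a's.
String: 'aabababb'
Scanning for runs of a:
  Match 1: 'aa' (length 2)
  Match 2: 'a' (length 1)
  Match 3: 'a' (length 1)
Total matches: 3

3


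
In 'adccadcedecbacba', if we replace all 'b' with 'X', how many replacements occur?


re.sub('b', 'X', text) replaces every occurrence of 'b' with 'X'.
Text: 'adccadcedecbacba'
Scanning for 'b':
  pos 11: 'b' -> replacement #1
  pos 14: 'b' -> replacement #2
Total replacements: 2

2


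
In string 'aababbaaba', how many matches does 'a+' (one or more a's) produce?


Pattern 'a+' matches one or more consecutive a's.
String: 'aababbaaba'
Scanning for runs of a:
  Match 1: 'aa' (length 2)
  Match 2: 'a' (length 1)
  Match 3: 'aa' (length 2)
  Match 4: 'a' (length 1)
Total matches: 4

4


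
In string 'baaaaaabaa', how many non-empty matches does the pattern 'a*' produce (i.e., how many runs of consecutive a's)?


Pattern 'a*' matches zero or more a's. We want non-empty runs of consecutive a's.
String: 'baaaaaabaa'
Walking through the string to find runs of a's:
  Run 1: positions 1-6 -> 'aaaaaa'
  Run 2: positions 8-9 -> 'aa'
Non-empty runs found: ['aaaaaa', 'aa']
Count: 2

2


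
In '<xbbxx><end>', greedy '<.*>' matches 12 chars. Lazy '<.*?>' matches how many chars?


Greedy '<.*>' tries to match as MUCH as possible.
Lazy '<.*?>' tries to match as LITTLE as possible.

String: '<xbbxx><end>'
Greedy '<.*>' starts at first '<' and extends to the LAST '>': '<xbbxx><end>' (12 chars)
Lazy '<.*?>' starts at first '<' and stops at the FIRST '>': '<xbbxx>' (7 chars)

7


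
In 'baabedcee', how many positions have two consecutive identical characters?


Looking for consecutive identical characters in 'baabedcee':
  pos 0-1: 'b' vs 'a' -> different
  pos 1-2: 'a' vs 'a' -> MATCH ('aa')
  pos 2-3: 'a' vs 'b' -> different
  pos 3-4: 'b' vs 'e' -> different
  pos 4-5: 'e' vs 'd' -> different
  pos 5-6: 'd' vs 'c' -> different
  pos 6-7: 'c' vs 'e' -> different
  pos 7-8: 'e' vs 'e' -> MATCH ('ee')
Consecutive identical pairs: ['aa', 'ee']
Count: 2

2


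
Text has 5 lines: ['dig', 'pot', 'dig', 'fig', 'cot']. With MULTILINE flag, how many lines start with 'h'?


With MULTILINE flag, ^ matches the start of each line.
Lines: ['dig', 'pot', 'dig', 'fig', 'cot']
Checking which lines start with 'h':
  Line 1: 'dig' -> no
  Line 2: 'pot' -> no
  Line 3: 'dig' -> no
  Line 4: 'fig' -> no
  Line 5: 'cot' -> no
Matching lines: []
Count: 0

0


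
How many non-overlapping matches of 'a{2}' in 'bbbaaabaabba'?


Pattern 'a{2}' matches exactly 2 consecutive a's (greedy, non-overlapping).
String: 'bbbaaabaabba'
Scanning for runs of a's:
  Run at pos 3: 'aaa' (length 3) -> 1 match(es)
  Run at pos 7: 'aa' (length 2) -> 1 match(es)
  Run at pos 11: 'a' (length 1) -> 0 match(es)
Matches found: ['aa', 'aa']
Total: 2

2


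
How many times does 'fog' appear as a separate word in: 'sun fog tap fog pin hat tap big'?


Scanning each word for exact match 'fog':
  Word 1: 'sun' -> no
  Word 2: 'fog' -> MATCH
  Word 3: 'tap' -> no
  Word 4: 'fog' -> MATCH
  Word 5: 'pin' -> no
  Word 6: 'hat' -> no
  Word 7: 'tap' -> no
  Word 8: 'big' -> no
Total matches: 2

2


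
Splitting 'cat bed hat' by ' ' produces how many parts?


Splitting by ' ' breaks the string at each occurrence of the separator.
Text: 'cat bed hat'
Parts after split:
  Part 1: 'cat'
  Part 2: 'bed'
  Part 3: 'hat'
Total parts: 3

3


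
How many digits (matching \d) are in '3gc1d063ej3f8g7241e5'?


\d matches any digit 0-9.
Scanning '3gc1d063ej3f8g7241e5':
  pos 0: '3' -> DIGIT
  pos 3: '1' -> DIGIT
  pos 5: '0' -> DIGIT
  pos 6: '6' -> DIGIT
  pos 7: '3' -> DIGIT
  pos 10: '3' -> DIGIT
  pos 12: '8' -> DIGIT
  pos 14: '7' -> DIGIT
  pos 15: '2' -> DIGIT
  pos 16: '4' -> DIGIT
  pos 17: '1' -> DIGIT
  pos 19: '5' -> DIGIT
Digits found: ['3', '1', '0', '6', '3', '3', '8', '7', '2', '4', '1', '5']
Total: 12

12


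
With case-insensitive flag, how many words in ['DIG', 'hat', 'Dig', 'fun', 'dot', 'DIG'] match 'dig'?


Case-insensitive matching: compare each word's lowercase form to 'dig'.
  'DIG' -> lower='dig' -> MATCH
  'hat' -> lower='hat' -> no
  'Dig' -> lower='dig' -> MATCH
  'fun' -> lower='fun' -> no
  'dot' -> lower='dot' -> no
  'DIG' -> lower='dig' -> MATCH
Matches: ['DIG', 'Dig', 'DIG']
Count: 3

3


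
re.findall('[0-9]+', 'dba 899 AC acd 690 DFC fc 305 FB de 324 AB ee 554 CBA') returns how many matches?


Pattern '[0-9]+' finds one or more digits.
Text: 'dba 899 AC acd 690 DFC fc 305 FB de 324 AB ee 554 CBA'
Scanning for matches:
  Match 1: '899'
  Match 2: '690'
  Match 3: '305'
  Match 4: '324'
  Match 5: '554'
Total matches: 5

5


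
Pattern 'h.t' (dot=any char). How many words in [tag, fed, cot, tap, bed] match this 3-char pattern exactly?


Pattern 'h.t' means: starts with 'h', any single char, ends with 't'.
Checking each word (must be exactly 3 chars):
  'tag' (len=3): no
  'fed' (len=3): no
  'cot' (len=3): no
  'tap' (len=3): no
  'bed' (len=3): no
Matching words: []
Total: 0

0


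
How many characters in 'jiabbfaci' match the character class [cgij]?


Character class [cgij] matches any of: {c, g, i, j}
Scanning string 'jiabbfaci' character by character:
  pos 0: 'j' -> MATCH
  pos 1: 'i' -> MATCH
  pos 2: 'a' -> no
  pos 3: 'b' -> no
  pos 4: 'b' -> no
  pos 5: 'f' -> no
  pos 6: 'a' -> no
  pos 7: 'c' -> MATCH
  pos 8: 'i' -> MATCH
Total matches: 4

4


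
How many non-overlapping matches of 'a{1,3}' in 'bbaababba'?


Pattern 'a{1,3}' matches between 1 and 3 consecutive a's (greedy).
String: 'bbaababba'
Finding runs of a's and applying greedy matching:
  Run at pos 2: 'aa' (length 2)
  Run at pos 5: 'a' (length 1)
  Run at pos 8: 'a' (length 1)
Matches: ['aa', 'a', 'a']
Count: 3

3


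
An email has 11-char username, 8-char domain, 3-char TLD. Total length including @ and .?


An email address has format: username@domain.tld
Username length: 11
'@' character: 1
Domain length: 8
'.' character: 1
TLD length: 3
Total = 11 + 1 + 8 + 1 + 3 = 24

24


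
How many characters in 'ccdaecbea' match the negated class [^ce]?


Negated class [^ce] matches any char NOT in {c, e}
Scanning 'ccdaecbea':
  pos 0: 'c' -> no (excluded)
  pos 1: 'c' -> no (excluded)
  pos 2: 'd' -> MATCH
  pos 3: 'a' -> MATCH
  pos 4: 'e' -> no (excluded)
  pos 5: 'c' -> no (excluded)
  pos 6: 'b' -> MATCH
  pos 7: 'e' -> no (excluded)
  pos 8: 'a' -> MATCH
Total matches: 4

4


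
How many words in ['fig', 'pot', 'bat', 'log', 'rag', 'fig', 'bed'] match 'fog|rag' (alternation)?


Alternation 'fog|rag' matches either 'fog' or 'rag'.
Checking each word:
  'fig' -> no
  'pot' -> no
  'bat' -> no
  'log' -> no
  'rag' -> MATCH
  'fig' -> no
  'bed' -> no
Matches: ['rag']
Count: 1

1


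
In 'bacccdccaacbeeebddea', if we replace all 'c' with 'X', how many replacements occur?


re.sub('c', 'X', text) replaces every occurrence of 'c' with 'X'.
Text: 'bacccdccaacbeeebddea'
Scanning for 'c':
  pos 2: 'c' -> replacement #1
  pos 3: 'c' -> replacement #2
  pos 4: 'c' -> replacement #3
  pos 6: 'c' -> replacement #4
  pos 7: 'c' -> replacement #5
  pos 10: 'c' -> replacement #6
Total replacements: 6

6


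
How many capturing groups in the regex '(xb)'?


To count capturing groups, count each '(' that starts a group.
Pattern: '(xb)'
Walking through the pattern:
  Position 0: '(' -> group #1
Total capturing groups: 1

1


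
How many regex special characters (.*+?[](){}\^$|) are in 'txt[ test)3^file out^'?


Regex special characters are: . * + ? [ ] ( ) { } \ ^ $ |
Scanning 'txt[ test)3^file out^':
  pos 3: '[' -> SPECIAL
  pos 9: ')' -> SPECIAL
  pos 11: '^' -> SPECIAL
  pos 20: '^' -> SPECIAL
Special chars found: ['[', ')', '^', '^']
Total: 4

4


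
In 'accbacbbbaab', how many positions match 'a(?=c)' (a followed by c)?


Lookahead 'a(?=c)' matches 'a' only when followed by 'c'.
String: 'accbacbbbaab'
Checking each position where char is 'a':
  pos 0: 'a' -> MATCH (next='c')
  pos 4: 'a' -> MATCH (next='c')
  pos 9: 'a' -> no (next='a')
  pos 10: 'a' -> no (next='b')
Matching positions: [0, 4]
Count: 2

2


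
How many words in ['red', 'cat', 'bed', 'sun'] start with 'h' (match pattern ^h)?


Pattern ^h anchors to start of word. Check which words begin with 'h':
  'red' -> no
  'cat' -> no
  'bed' -> no
  'sun' -> no
Matching words: []
Count: 0

0


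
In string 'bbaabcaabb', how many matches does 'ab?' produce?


Pattern 'ab?' matches 'a' optionally followed by 'b'.
String: 'bbaabcaabb'
Scanning left to right for 'a' then checking next char:
  Match 1: 'a' (a not followed by b)
  Match 2: 'ab' (a followed by b)
  Match 3: 'a' (a not followed by b)
  Match 4: 'ab' (a followed by b)
Total matches: 4

4


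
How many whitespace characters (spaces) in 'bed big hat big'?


\s matches whitespace characters (spaces, tabs, etc.).
Text: 'bed big hat big'
This text has 4 words separated by spaces.
Number of spaces = number of words - 1 = 4 - 1 = 3

3
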